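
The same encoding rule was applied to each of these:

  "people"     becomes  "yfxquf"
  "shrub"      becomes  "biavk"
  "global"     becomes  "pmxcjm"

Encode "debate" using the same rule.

Shifts by position in people: pos 0: p→y (+9), pos 1: e→f (+1), pos 2: o→x (+9), pos 3: p→q (+1) — repeating every 2. A repeating key of period 2 is used — shifts +9, +1 over and over.
Applying it to debate: d+9=m, e+1=f, b+9=k, a+1=b, t+9=c, e+1=f.

mfkbcf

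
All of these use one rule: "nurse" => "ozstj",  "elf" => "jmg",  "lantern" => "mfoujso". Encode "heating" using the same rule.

ijfunoh

The shift depends on letter class: consonant n→o is +1, but vowel u→z is +5. Vowels shift forward by 5 and consonants shift forward by 1.
On heating: h(cons)+1=i, e(vowel)+5=j, a(vowel)+5=f, t(cons)+1=u, i(vowel)+5=n, n(cons)+1=o, g(cons)+1=h.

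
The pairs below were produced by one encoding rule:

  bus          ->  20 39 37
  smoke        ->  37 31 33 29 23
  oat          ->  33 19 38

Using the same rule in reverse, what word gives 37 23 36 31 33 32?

The number is (letter's place in the alphabet, a=1) + 18.
Reversing it on 37 23 36 31 33 32: 37→(37−18)÷1=19=s, 23→(23−18)÷1=5=e, 36→(36−18)÷1=18=r, 31→(31−18)÷1=13=m, 33→(33−18)÷1=15=o, 32→(32−18)÷1=14=n.

sermon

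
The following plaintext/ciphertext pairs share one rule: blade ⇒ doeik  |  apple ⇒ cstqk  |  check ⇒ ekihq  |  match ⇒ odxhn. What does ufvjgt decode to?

Each letter shifts forward by (position + 2), i.e. 2, 3, 4, … — the shift grows by one for each successive letter.
Reversing it on ufvjgt: u−2=s, f−3=c, v−4=r, j−5=e, g−6=a, t−7=m.

scream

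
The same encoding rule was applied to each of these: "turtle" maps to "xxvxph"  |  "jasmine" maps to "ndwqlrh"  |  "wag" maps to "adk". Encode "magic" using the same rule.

qdklg

The shift depends on letter class: consonant t→x is +4, but vowel u→x is +3. The rule splits by letter class: vowels +3, consonants +4.
Applying it to magic: m(cons)+4=q, a(vowel)+3=d, g(cons)+4=k, i(vowel)+3=l, c(cons)+4=g.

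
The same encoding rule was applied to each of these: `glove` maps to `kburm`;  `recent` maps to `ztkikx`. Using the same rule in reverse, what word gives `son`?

The output letters match the input read backwards, each shifted +6: glove reversed is evolg. Two steps: reverse the string, then apply a Caesar shift of +6.
Reversing it on son: shift back: s−6=m, o−6=i, n−6=h → mih; then reverse → him.

him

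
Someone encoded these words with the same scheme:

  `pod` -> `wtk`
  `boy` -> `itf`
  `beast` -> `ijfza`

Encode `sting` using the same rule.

Vowels shift forward by 5 and consonants shift forward by 7.
For sting: s(cons)+7=z, t(cons)+7=a, i(vowel)+5=n, n(cons)+7=u, g(cons)+7=n.

zanun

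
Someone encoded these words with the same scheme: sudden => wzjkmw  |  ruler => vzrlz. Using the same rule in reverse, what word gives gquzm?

close

In sudden: s→w is +4, u→z is +5, d→j is +6, d→k is +7 — the shift increases by 1 each position. Letter i (0-indexed) is shifted by i+4, so successive shifts are 4, 5, 6, ….
Decoding gquzm: g−4=c, q−5=l, u−6=o, z−7=s, m−8=e.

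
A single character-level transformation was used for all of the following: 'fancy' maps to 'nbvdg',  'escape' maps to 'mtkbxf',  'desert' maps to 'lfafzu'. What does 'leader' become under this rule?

Shifts by position in fancy: pos 0: f→n (+8), pos 1: a→b (+1), pos 2: n→v (+8), pos 3: c→d (+1) — repeating every 2. The shifts repeat in a cycle of length 2: positions 0,1,… shift by +8, +1, then the pattern repeats.
For leader: l+8=t, e+1=f, a+8=i, d+1=e, e+8=m, r+1=s.

tfiems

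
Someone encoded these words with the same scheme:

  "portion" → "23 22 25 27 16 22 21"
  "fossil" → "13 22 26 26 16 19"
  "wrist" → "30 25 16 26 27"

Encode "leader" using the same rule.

19 12 8 11 12 25

p is letter #16 and maps to 23: an offset of 7. Each letter is replaced by its alphabet position (a=1..z=26) + 7.
For leader: l=12→19, e=5→12, a=1→8, d=4→11, e=5→12, r=18→25.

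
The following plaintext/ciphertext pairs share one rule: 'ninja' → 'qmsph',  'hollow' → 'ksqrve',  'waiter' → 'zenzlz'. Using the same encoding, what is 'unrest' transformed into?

In ninja: n→q is +3, i→m is +4, n→s is +5, j→p is +6 — the shift increases by 1 each position. Each letter shifts forward by (position + 3), i.e. 3, 4, 5, … — the shift grows by one for each successive letter.
Applying it to unrest: u+3=x, n+4=r, r+5=w, e+6=k, s+7=z, t+8=b.

xrwkzb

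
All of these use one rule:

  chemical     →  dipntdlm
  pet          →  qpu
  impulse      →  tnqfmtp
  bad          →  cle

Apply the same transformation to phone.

qizop

The shift depends on letter class: consonant c→d is +1, but vowel e→p is +11. Vowels shift forward by 11 and consonants shift forward by 1.
For phone: p(cons)+1=q, h(cons)+1=i, o(vowel)+11=z, n(cons)+1=o, e(vowel)+11=p.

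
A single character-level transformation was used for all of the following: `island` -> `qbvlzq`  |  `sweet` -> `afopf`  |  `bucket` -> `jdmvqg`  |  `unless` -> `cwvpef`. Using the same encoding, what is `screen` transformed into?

albpqa

In island: i→q is +8, s→b is +9, l→v is +10, a→l is +11 — the shift increases by 1 each position. Each letter shifts forward by (position + 8), i.e. 8, 9, 10, … — the shift grows by one for each successive letter.
On screen: s+8=a, c+9=l, r+10=b, e+11=p, e+12=q, n+13=a.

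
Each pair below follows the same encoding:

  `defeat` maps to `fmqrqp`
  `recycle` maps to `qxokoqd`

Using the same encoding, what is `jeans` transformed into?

ezmqv

The output letters match the input read backwards, each shifted +12: defeat reversed is taefed. The word is reversed, then every letter is shifted forward by 12.
Applying it to jeans: reverse → snaej; then shift: s+12=e, n+12=z, a+12=m, e+12=q, j+12=v.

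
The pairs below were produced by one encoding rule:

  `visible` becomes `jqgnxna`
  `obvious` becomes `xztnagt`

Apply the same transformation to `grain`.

snfwl

The output letters match the input read backwards, each shifted +5: visible reversed is elbisiv. Read the word backwards and shift each letter +5.
Applying it to grain: reverse → niarg; then shift: n+5=s, i+5=n, a+5=f, r+5=w, g+5=l.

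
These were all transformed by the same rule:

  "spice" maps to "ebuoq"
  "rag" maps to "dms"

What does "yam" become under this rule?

Compare letters: s→e is +12, p→b is +12, i→u is +12 — a constant shift. Every letter moves 12 places later in the alphabet, wrapping around z→a.
Applying it to yam: y+12=k, a+12=m, m+12=y.

kmy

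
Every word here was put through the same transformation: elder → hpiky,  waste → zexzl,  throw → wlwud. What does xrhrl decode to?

uncle

Each letter shifts forward by (position + 3), i.e. 3, 4, 5, … — the shift grows by one for each successive letter.
Decoding xrhrl: x−3=u, r−4=n, h−5=c, r−6=l, l−7=e.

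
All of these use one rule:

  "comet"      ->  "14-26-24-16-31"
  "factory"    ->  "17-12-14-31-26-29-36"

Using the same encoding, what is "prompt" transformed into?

27-29-26-24-27-31

c is letter #3 and maps to 14: an offset of 11. Each letter is replaced by its alphabet position (a=1..z=26) + 11.
Applying it to prompt: p=16→27, r=18→29, o=15→26, m=13→24, p=16→27, t=20→31.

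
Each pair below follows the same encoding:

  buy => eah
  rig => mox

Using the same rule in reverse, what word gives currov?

pillow

The output letters match the input read backwards, each shifted +6: buy reversed is yub. The word is reversed, then every letter is shifted forward by 6.
Reversing it on currov: shift back: c−6=w, u−6=o, r−6=l, r−6=l, o−6=i, v−6=p → wollip; then reverse → pillow.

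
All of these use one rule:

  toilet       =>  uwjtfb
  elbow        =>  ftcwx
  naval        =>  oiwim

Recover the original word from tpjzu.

shirt

Shifts by position in toilet: pos 0: t→u (+1), pos 1: o→w (+8), pos 2: i→j (+1), pos 3: l→t (+8) — repeating every 2. It's a Vigenère-style cipher with numeric key [1,8]: position i shifts by key[i mod 2].
Reversing it on tpjzu: t−1=s, p−8=h, j−1=i, z−8=r, u−1=t.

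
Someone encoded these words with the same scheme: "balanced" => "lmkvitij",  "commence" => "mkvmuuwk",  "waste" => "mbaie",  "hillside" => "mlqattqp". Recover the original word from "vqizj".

brain

The output letters match the input read backwards, each shifted +8: balanced reversed is decnalab. Two steps: reverse the string, then apply a Caesar shift of +8.
Decoding vqizj: shift back: v−8=n, q−8=i, i−8=a, z−8=r, j−8=b → niarb; then reverse → brain.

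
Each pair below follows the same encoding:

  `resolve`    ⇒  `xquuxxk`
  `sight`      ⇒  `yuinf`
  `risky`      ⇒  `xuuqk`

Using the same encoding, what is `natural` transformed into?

Shifts by position in resolve: pos 0: r→x (+6), pos 1: e→q (+12), pos 2: s→u (+2), pos 3: o→u (+6), pos 4: l→x (+12), pos 5: v→x (+2) — repeating every 3. The shifts repeat in a cycle of length 3: positions 0,1,… shift by +6, +12, +2, then the pattern repeats.
On natural: n+6=t, a+12=m, t+2=v, u+6=a, r+12=d, a+2=c, l+6=r.

tmvadcr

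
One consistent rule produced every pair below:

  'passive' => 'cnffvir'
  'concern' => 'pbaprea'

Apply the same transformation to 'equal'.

This is a Caesar cipher with shift 13.
On equal: e+13=r, q+13=d, u+13=h, a+13=n, l+13=y.

rdhny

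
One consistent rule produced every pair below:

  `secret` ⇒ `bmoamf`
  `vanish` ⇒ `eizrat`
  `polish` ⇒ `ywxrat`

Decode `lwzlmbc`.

Shifts by position in secret: pos 0: s→b (+9), pos 1: e→m (+8), pos 2: c→o (+12), pos 3: r→a (+9), pos 4: e→m (+8), pos 5: t→f (+12) — repeating every 3. The shifts repeat in a cycle of length 3: positions 0,1,… shift by +9, +8, +12, then the pattern repeats.
Decoding lwzlmbc: l−9=c, w−8=o, z−12=n, l−9=c, m−8=e, b−12=p, c−9=t.

concept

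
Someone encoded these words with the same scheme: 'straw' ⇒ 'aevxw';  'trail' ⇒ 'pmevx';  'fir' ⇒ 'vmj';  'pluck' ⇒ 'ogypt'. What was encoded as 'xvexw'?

start

Two steps: reverse the string, then apply a Caesar shift of +4.
Undoing it on xvexw: shift back: x−4=t, v−4=r, e−4=a, x−4=t, w−4=s → trats; then reverse → start.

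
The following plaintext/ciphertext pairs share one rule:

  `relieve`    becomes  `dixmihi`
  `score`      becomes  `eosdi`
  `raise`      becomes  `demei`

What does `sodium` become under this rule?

espmyy

The shift depends on letter class: consonant r→d is +12, but vowel e→i is +4. Vowels shift forward by 4 and consonants shift forward by 12.
Applying it to sodium: s(cons)+12=e, o(vowel)+4=s, d(cons)+12=p, i(vowel)+4=m, u(vowel)+4=y, m(cons)+12=y.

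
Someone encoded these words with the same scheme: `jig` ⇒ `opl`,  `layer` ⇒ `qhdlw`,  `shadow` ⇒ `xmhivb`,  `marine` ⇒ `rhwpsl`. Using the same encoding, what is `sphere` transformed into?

xumlwl

Vowels shift forward by 7 and consonants shift forward by 5.
Applying it to sphere: s(cons)+5=x, p(cons)+5=u, h(cons)+5=m, e(vowel)+7=l, r(cons)+5=w, e(vowel)+7=l.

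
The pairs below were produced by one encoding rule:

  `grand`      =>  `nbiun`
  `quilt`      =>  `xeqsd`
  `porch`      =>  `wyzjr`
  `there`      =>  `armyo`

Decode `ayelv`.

towel

Shifts by position in grand: pos 0: g→n (+7), pos 1: r→b (+10), pos 2: a→i (+8), pos 3: n→u (+7), pos 4: d→n (+10) — repeating every 3. A repeating key of period 3 is used — shifts +7, +10, +8 over and over.
Decoding ayelv: a−7=t, y−10=o, e−8=w, l−7=e, v−10=l.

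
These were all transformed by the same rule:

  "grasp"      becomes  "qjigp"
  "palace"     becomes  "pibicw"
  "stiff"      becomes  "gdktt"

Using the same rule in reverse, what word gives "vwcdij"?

This is an affine cipher: with a=0,…,z=25, each position x becomes (23x+8) mod 26.
Decoding vwcdij: v(21)→17·(21−8)≡13=n; w(22)→17·(22−8)≡4=e; c(2)→17·(2−8)≡2=c; d(3)→17·(3−8)≡19=t; i(8)→17·(8−8)≡0=a; j(9)→17·(9−8)≡17=r (all mod 26).

nectar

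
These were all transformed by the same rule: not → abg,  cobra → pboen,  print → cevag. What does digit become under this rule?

Compare letters: n→a is +13, o→b is +13, t→g is +13 — a constant shift. Each letter is shifted forward by 13 in the alphabet (a Caesar shift of +13).
Applying it to digit: d+13=q, i+13=v, g+13=t, i+13=v, t+13=g.

qvtvg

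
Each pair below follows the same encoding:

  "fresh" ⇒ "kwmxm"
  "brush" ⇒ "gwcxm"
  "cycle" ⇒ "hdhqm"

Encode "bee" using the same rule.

gmm

Vowels shift forward by 8 and consonants shift forward by 5.
For bee: b(cons)+5=g, e(vowel)+8=m, e(vowel)+8=m.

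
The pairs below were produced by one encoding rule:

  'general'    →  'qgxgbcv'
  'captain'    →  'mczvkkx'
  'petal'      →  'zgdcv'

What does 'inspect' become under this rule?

Shifts by position in general: pos 0: g→q (+10), pos 1: e→g (+2), pos 2: n→x (+10), pos 3: e→g (+2) — repeating every 2. The shifts repeat in a cycle of length 2: positions 0,1,… shift by +10, +2, then the pattern repeats.
Applying it to inspect: i+10=s, n+2=p, s+10=c, p+2=r, e+10=o, c+2=e, t+10=d.

spcroed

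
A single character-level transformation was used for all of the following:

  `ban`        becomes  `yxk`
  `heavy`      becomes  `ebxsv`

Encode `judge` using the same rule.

This is a Caesar cipher with shift 23.
For judge: j+23=g, u+23=r, d+23=a, g+23=d, e+23=b.

gradb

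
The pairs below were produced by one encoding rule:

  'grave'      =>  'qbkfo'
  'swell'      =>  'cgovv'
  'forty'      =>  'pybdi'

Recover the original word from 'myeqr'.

cough

Compare letters: g→q is +10, r→b is +10, a→k is +10 — a constant shift. Each letter is shifted forward by 10 in the alphabet (a Caesar shift of +10).
Decoding myeqr: m−10=c, y−10=o, e−10=u, q−10=g, r−10=h.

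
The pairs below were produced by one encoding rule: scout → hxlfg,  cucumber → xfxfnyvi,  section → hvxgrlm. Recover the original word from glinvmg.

torment

Each pair mirrors across the alphabet (s↔h, c↔x, o↔l): positions sum to 25. Letters are reflected about the middle of the alphabet (position → 25−position): Atbash.
Decoding glinvmg: g↔t, l↔o, i↔r, n↔m, v↔e, m↔n, g↔t.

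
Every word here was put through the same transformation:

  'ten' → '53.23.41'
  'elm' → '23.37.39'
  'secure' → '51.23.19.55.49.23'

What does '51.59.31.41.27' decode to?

swing

t(#20)→53 and e(#5)→23: differences scale by 2, so n = 2·pos + 13. The formula is n = 2×(alphabet index, a=1) + 13.
Reversing it on 51.59.31.41.27: 51→(51−13)÷2=19=s, 59→(59−13)÷2=23=w, 31→(31−13)÷2=9=i, 41→(41−13)÷2=14=n, 27→(27−13)÷2=7=g.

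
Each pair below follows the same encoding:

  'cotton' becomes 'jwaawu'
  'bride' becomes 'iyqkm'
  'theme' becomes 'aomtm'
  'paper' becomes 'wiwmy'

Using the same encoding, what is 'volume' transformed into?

Vowels shift forward by 8 and consonants shift forward by 7.
Applying it to volume: v(cons)+7=c, o(vowel)+8=w, l(cons)+7=s, u(vowel)+8=c, m(cons)+7=t, e(vowel)+8=m.

cwsctm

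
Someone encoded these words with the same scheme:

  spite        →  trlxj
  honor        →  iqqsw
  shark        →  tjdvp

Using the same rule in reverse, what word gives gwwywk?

future

Each letter shifts forward by (position + 1), i.e. 1, 2, 3, … — the shift grows by one for each successive letter.
Decoding gwwywk: g−1=f, w−2=u, w−3=t, y−4=u, w−5=r, k−6=e.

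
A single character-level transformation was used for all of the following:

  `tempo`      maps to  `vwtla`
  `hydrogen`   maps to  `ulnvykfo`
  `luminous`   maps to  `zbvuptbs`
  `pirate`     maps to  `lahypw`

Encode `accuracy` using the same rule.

fjhybjjh

The output letters match the input read backwards, each shifted +7: tempo reversed is opmet. Two steps: reverse the string, then apply a Caesar shift of +7.
Applying it to accuracy: reverse → ycarucca; then shift: y+7=f, c+7=j, a+7=h, r+7=y, u+7=b, c+7=j, c+7=j, a+7=h.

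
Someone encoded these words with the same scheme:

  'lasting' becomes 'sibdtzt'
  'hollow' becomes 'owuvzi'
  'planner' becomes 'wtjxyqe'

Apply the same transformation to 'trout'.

azxee

Each letter shifts forward by (position + 7), i.e. 7, 8, 9, … — the shift grows by one for each successive letter.
For trout: t+7=a, r+8=z, o+9=x, u+10=e, t+11=e.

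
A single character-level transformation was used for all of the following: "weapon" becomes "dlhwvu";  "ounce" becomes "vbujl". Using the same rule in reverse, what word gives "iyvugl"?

Compare letters: w→d is +7, e→l is +7, a→h is +7 — a constant shift. Every letter moves 7 places later in the alphabet, wrapping around z→a.
Reversing it on iyvugl: i−7=b, y−7=r, v−7=o, u−7=n, g−7=z, l−7=e.

bronze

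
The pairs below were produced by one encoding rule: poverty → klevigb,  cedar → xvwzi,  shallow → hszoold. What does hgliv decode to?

store

Letters are reflected about the middle of the alphabet (position → 25−position): Atbash.
Decoding hgliv: h↔s, g↔t, l↔o, i↔r, v↔e.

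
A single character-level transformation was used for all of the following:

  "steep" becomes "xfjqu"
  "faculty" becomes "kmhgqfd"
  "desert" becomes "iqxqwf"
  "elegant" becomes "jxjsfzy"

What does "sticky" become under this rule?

Shifts by position in steep: pos 0: s→x (+5), pos 1: t→f (+12), pos 2: e→j (+5), pos 3: e→q (+12) — repeating every 2. It's a Vigenère-style cipher with numeric key [5,12]: position i shifts by key[i mod 2].
Applying it to sticky: s+5=x, t+12=f, i+5=n, c+12=o, k+5=p, y+12=k.

xfnopk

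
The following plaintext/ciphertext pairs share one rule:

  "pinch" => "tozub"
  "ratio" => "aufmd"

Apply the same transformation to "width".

The output letters match the input read backwards, each shifted +12: pinch reversed is hcnip. Read the word backwards and shift each letter +12.
On width: reverse → htdiw; then shift: h+12=t, t+12=f, d+12=p, i+12=u, w+12=i.

tfpui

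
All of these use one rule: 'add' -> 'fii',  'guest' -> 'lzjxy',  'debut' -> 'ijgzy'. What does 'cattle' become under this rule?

hfyyqj

Compare letters: a→f is +5, d→i is +5, d→i is +5 — a constant shift. This is a Caesar cipher with shift 5.
On cattle: c+5=h, a+5=f, t+5=y, t+5=y, l+5=q, e+5=j.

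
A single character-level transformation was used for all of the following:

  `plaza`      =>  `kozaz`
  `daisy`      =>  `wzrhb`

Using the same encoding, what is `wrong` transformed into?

dilmt

Each pair mirrors across the alphabet (p↔k, l↔o, a↔z): positions sum to 25. This is the alphabet-reversal cipher (Atbash): a becomes z, b becomes y, etc.
For wrong: w↔d, r↔i, o↔l, n↔m, g↔t.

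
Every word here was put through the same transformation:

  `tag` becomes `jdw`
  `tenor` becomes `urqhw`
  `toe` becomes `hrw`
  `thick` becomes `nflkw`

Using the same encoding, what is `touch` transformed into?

The output letters match the input read backwards, each shifted +3: tag reversed is gat. Read the word backwards and shift each letter +3.
For touch: reverse → hcuot; then shift: h+3=k, c+3=f, u+3=x, o+3=r, t+3=w.

kfxrw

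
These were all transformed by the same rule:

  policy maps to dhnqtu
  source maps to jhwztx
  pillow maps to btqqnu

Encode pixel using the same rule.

The word is reversed, then every letter is shifted forward by 5.
On pixel: reverse → lexip; then shift: l+5=q, e+5=j, x+5=c, i+5=n, p+5=u.

qjcnu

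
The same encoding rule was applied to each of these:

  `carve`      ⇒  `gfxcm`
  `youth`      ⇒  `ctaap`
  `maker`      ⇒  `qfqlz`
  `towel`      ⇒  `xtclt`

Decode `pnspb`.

limit

Each letter shifts forward by (position + 4), i.e. 4, 5, 6, … — the shift grows by one for each successive letter.
Undoing it on pnspb: p−4=l, n−5=i, s−6=m, p−7=i, b−8=t.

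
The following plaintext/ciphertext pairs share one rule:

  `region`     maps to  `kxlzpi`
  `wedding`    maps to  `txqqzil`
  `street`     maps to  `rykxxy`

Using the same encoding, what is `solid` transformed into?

rpuzq

Treating letters as 0–25, the rule is x ↦ 7x + 21 (mod 26).
For solid: s(18)→7·18+21≡17=r; o(14)→7·14+21≡15=p; l(11)→7·11+21≡20=u; i(8)→7·8+21≡25=z; d(3)→7·3+21≡16=q (all mod 26).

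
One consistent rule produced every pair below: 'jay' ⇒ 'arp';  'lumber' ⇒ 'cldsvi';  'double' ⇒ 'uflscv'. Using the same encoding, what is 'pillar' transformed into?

gzccri

Compare letters: j→a is +17, a→r is +17, y→p is +17 — a constant shift. Each letter is shifted forward by 17 in the alphabet (a Caesar shift of +17).
On pillar: p+17=g, i+17=z, l+17=c, l+17=c, a+17=r, r+17=i.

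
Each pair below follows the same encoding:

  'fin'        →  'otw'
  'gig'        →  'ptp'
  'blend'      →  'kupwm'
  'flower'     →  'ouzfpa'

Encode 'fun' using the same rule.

Two shifts are in play — +11 for a/e/i/o/u, +9 for every other letter.
On fun: f(cons)+9=o, u(vowel)+11=f, n(cons)+9=w.

ofw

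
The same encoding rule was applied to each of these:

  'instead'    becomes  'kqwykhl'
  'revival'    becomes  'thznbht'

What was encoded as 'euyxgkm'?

crusade

In instead: i→k is +2, n→q is +3, s→w is +4, t→y is +5 — the shift increases by 1 each position. Each letter shifts forward by (position + 2), i.e. 2, 3, 4, … — the shift grows by one for each successive letter.
Undoing it on euyxgkm: e−2=c, u−3=r, y−4=u, x−5=s, g−6=a, k−7=d, m−8=e.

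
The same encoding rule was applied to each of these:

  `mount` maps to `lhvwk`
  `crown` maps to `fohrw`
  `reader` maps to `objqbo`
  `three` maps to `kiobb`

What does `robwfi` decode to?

m(12)→l(11) and o(14)→h(7) fit y≡11x+9 (mod 26); the inverse of 11 mod 26 is 19. Each letter's alphabet position (a=0..z=25) is mapped through 11·x+9 mod 26 — an affine cipher.
Reversing it on robwfi: r(17)→19·(17−9)≡22=w; o(14)→19·(14−9)≡17=r; b(1)→19·(1−9)≡4=e; w(22)→19·(22−9)≡13=n; f(5)→19·(5−9)≡2=c; i(8)→19·(8−9)≡7=h (all mod 26).

wrench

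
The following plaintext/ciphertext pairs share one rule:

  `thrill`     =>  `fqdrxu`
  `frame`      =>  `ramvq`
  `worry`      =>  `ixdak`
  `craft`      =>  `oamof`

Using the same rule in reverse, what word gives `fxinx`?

towel

Shifts by position in thrill: pos 0: t→f (+12), pos 1: h→q (+9), pos 2: r→d (+12), pos 3: i→r (+9) — repeating every 2. It's a Vigenère-style cipher with numeric key [12,9]: position i shifts by key[i mod 2].
Undoing it on fxinx: f−12=t, x−9=o, i−12=w, n−9=e, x−12=l.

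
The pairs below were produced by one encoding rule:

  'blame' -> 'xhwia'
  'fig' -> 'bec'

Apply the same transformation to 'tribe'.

Compare letters: b→x is +22, l→h is +22, a→w is +22 — a constant shift. Every letter moves 22 places later in the alphabet, wrapping around z→a.
For tribe: t+22=p, r+22=n, i+22=e, b+22=x, e+22=a.

pnexa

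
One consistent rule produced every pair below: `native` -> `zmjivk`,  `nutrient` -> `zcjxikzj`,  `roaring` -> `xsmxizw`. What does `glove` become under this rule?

n(13)→z(25) and a(0)→m(12) fit y≡19x+12 (mod 26); the inverse of 19 mod 26 is 11. This is an affine cipher: with a=0,…,z=25, each position x becomes (19x+12) mod 26.
Applying it to glove: g(6)→19·6+12≡22=w; l(11)→19·11+12≡13=n; o(14)→19·14+12≡18=s; v(21)→19·21+12≡21=v; e(4)→19·4+12≡10=k (all mod 26).

wnsvk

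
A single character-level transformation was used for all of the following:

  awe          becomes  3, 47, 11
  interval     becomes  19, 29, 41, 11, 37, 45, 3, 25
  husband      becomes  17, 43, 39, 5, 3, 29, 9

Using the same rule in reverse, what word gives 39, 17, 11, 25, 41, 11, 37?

shelter

a(#1)→3 and w(#23)→47: differences scale by 2, so n = 2·pos + 1. The formula is n = 2×(alphabet index, a=1) + 1.
Reversing it on 39, 17, 11, 25, 41, 11, 37: 39→(39−1)÷2=19=s, 17→(17−1)÷2=8=h, 11→(11−1)÷2=5=e, 25→(25−1)÷2=12=l, 41→(41−1)÷2=20=t, 11→(11−1)÷2=5=e, 37→(37−1)÷2=18=r.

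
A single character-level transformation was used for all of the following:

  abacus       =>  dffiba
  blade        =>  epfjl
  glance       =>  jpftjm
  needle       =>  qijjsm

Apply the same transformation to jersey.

In abacus: a→d is +3, b→f is +4, a→f is +5, c→i is +6 — the shift increases by 1 each position. Each letter shifts forward by (position + 3), i.e. 3, 4, 5, … — the shift grows by one for each successive letter.
Applying it to jersey: j+3=m, e+4=i, r+5=w, s+6=y, e+7=l, y+8=g.

miwylg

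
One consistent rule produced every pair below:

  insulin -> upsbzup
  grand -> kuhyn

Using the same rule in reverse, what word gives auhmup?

infant

The output letters match the input read backwards, each shifted +7: insulin reversed is nilusni. Two steps: reverse the string, then apply a Caesar shift of +7.
Undoing it on auhmup: shift back: a−7=t, u−7=n, h−7=a, m−7=f, u−7=n, p−7=i → tnafni; then reverse → infant.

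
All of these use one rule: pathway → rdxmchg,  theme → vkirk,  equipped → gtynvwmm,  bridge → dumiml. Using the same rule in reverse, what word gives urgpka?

socket

In pathway: p→r is +2, a→d is +3, t→x is +4, h→m is +5 — the shift increases by 1 each position. Each letter shifts forward by (position + 2), i.e. 2, 3, 4, … — the shift grows by one for each successive letter.
Reversing it on urgpka: u−2=s, r−3=o, g−4=c, p−5=k, k−6=e, a−7=t.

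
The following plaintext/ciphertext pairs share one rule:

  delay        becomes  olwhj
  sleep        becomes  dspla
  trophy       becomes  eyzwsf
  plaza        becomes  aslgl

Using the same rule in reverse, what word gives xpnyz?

micro

Shifts by position in delay: pos 0: d→o (+11), pos 1: e→l (+7), pos 2: l→w (+11), pos 3: a→h (+7) — repeating every 2. A repeating key of period 2 is used — shifts +11, +7 over and over.
Undoing it on xpnyz: x−11=m, p−7=i, n−11=c, y−7=r, z−11=o.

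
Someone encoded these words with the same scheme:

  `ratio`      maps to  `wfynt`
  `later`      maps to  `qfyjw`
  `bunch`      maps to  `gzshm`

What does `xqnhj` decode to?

Compare letters: r→w is +5, a→f is +5, t→y is +5 — a constant shift. Each letter is shifted forward by 5 in the alphabet (a Caesar shift of +5).
Reversing it on xqnhj: x−5=s, q−5=l, n−5=i, h−5=c, j−5=e.

slice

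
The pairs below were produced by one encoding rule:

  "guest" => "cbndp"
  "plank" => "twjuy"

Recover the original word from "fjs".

jaw

The output letters match the input read backwards, each shifted +9: guest reversed is tseug. The word is reversed, then every letter is shifted forward by 9.
Reversing it on fjs: shift back: f−9=w, j−9=a, s−9=j → waj; then reverse → jaw.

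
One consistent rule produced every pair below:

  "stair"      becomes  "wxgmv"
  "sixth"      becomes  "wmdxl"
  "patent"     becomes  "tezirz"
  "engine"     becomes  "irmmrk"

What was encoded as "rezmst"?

nation

Shifts by position in stair: pos 0: s→w (+4), pos 1: t→x (+4), pos 2: a→g (+6), pos 3: i→m (+4), pos 4: r→v (+4) — repeating every 3. It's a Vigenère-style cipher with numeric key [4,4,6]: position i shifts by key[i mod 3].
Reversing it on rezmst: r−4=n, e−4=a, z−6=t, m−4=i, s−4=o, t−6=n.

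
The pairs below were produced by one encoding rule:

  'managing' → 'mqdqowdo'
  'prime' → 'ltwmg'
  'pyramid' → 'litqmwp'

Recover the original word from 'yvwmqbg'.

This is an affine cipher: with a=0,…,z=25, each position x becomes (17x+16) mod 26.
Decoding yvwmqbg: y(24)→23·(24−16)≡2=c; v(21)→23·(21−16)≡11=l; w(22)→23·(22−16)≡8=i; m(12)→23·(12−16)≡12=m; q(16)→23·(16−16)≡0=a; b(1)→23·(1−16)≡19=t; g(6)→23·(6−16)≡4=e (all mod 26).

climate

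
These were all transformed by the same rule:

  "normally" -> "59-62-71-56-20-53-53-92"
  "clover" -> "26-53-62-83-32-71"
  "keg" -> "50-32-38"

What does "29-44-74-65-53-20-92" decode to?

display

n(#14)→59 and o(#15)→62: differences scale by 3, so n = 3·pos + 17. Each letter becomes 3×(its alphabet position, a=1..z=26) + 17.
Reversing it on 29-44-74-65-53-20-92: 29→(29−17)÷3=4=d, 44→(44−17)÷3=9=i, 74→(74−17)÷3=19=s, 65→(65−17)÷3=16=p, 53→(53−17)÷3=12=l, 20→(20−17)÷3=1=a, 92→(92−17)÷3=25=y.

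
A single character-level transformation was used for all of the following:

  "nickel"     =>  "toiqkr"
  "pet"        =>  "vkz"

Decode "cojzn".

width

Each letter is shifted forward by 6 in the alphabet (a Caesar shift of +6).
Reversing it on cojzn: c−6=w, o−6=i, j−6=d, z−6=t, n−6=h.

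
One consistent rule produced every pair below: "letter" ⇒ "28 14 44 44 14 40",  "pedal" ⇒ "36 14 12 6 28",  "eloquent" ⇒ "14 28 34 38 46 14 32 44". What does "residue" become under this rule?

l(#12)→28 and e(#5)→14: differences scale by 2, so n = 2·pos + 4. With a=1..z=26, the number is 2·pos + 4.
On residue: r=18→40, e=5→14, s=19→42, i=9→22, d=4→12, u=21→46, e=5→14.

40 14 42 22 12 46 14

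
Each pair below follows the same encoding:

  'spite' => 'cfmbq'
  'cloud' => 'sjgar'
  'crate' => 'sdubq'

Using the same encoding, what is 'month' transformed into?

s(18)→c(2) and p(15)→f(5) fit y≡25x+20 (mod 26); the inverse of 25 mod 26 is 25. Each letter's alphabet position (a=0..z=25) is mapped through 25·x+20 mod 26 — an affine cipher.
On month: m(12)→25·12+20≡8=i; o(14)→25·14+20≡6=g; n(13)→25·13+20≡7=h; t(19)→25·19+20≡1=b; h(7)→25·7+20≡13=n (all mod 26).

ighbn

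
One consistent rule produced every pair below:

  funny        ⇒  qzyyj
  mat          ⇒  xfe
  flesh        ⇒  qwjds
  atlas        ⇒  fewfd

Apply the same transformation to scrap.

The rule splits by letter class: vowels +5, consonants +11.
On scrap: s(cons)+11=d, c(cons)+11=n, r(cons)+11=c, a(vowel)+5=f, p(cons)+11=a.

dncfa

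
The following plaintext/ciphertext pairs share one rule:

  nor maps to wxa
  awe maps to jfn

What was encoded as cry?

tip

Compare letters: n→w is +9, o→x is +9, r→a is +9 — a constant shift. It's a constant shift of +9 (ROT9).
Undoing it on cry: c−9=t, r−9=i, y−9=p.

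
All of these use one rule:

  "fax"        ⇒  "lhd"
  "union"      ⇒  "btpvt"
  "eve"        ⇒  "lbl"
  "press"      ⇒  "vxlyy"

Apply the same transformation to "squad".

The shift depends on letter class: consonant f→l is +6, but vowel a→h is +7. The rule splits by letter class: vowels +7, consonants +6.
Applying it to squad: s(cons)+6=y, q(cons)+6=w, u(vowel)+7=b, a(vowel)+7=h, d(cons)+6=j.

ywbhj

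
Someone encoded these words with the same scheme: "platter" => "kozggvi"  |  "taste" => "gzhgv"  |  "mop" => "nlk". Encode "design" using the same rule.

wvhrtm

Each pair mirrors across the alphabet (p↔k, l↔o, a↔z): positions sum to 25. Each letter is replaced by its mirror in the alphabet: a↔z, b↔y, c↔x, and so on (the Atbash cipher).
For design: d↔w, e↔v, s↔h, i↔r, g↔t, n↔m.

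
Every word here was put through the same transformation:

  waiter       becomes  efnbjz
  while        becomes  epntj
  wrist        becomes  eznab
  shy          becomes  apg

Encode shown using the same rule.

The shift depends on letter class: consonant w→e is +8, but vowel a→f is +5. Vowels shift forward by 5 and consonants shift forward by 8.
On shown: s(cons)+8=a, h(cons)+8=p, o(vowel)+5=t, w(cons)+8=e, n(cons)+8=v.

aptev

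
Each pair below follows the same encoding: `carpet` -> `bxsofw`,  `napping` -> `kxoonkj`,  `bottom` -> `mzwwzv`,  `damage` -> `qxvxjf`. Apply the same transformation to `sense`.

c(2)→b(1) and a(0)→x(23) fit y≡15x+23 (mod 26); the inverse of 15 mod 26 is 7. This is an affine cipher: with a=0,…,z=25, each position x becomes (15x+23) mod 26.
For sense: s(18)→15·18+23≡7=h; e(4)→15·4+23≡5=f; n(13)→15·13+23≡10=k; s(18)→15·18+23≡7=h; e(4)→15·4+23≡5=f (all mod 26).

hfkhf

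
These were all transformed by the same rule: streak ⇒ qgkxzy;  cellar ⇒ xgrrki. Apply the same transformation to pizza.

The output letters match the input read backwards, each shifted +6: streak reversed is kaerts. Read the word backwards and shift each letter +6.
For pizza: reverse → azzip; then shift: a+6=g, z+6=f, z+6=f, i+6=o, p+6=v.

gffov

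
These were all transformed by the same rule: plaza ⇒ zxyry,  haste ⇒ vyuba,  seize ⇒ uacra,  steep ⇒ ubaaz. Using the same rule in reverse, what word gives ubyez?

stamp

p(15)→z(25) and l(11)→x(23) fit y≡7x+24 (mod 26); the inverse of 7 mod 26 is 15. Each letter's alphabet position (a=0..z=25) is mapped through 7·x+24 mod 26 — an affine cipher.
Decoding ubyez: u(20)→15·(20−24)≡18=s; b(1)→15·(1−24)≡19=t; y(24)→15·(24−24)≡0=a; e(4)→15·(4−24)≡12=m; z(25)→15·(25−24)≡15=p (all mod 26).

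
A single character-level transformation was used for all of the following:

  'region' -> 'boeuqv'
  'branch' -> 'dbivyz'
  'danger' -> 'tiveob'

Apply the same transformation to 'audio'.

r(17)→b(1) and e(4)→o(14) fit y≡21x+8 (mod 26); the inverse of 21 mod 26 is 5. Treating letters as 0–25, the rule is x ↦ 21x + 8 (mod 26).
For audio: a(0)→21·0+8≡8=i; u(20)→21·20+8≡12=m; d(3)→21·3+8≡19=t; i(8)→21·8+8≡20=u; o(14)→21·14+8≡16=q (all mod 26).

imtuq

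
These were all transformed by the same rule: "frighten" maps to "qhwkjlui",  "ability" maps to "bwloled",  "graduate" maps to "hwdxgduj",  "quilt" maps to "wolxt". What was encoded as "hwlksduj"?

graphite

Two steps: reverse the string, then apply a Caesar shift of +3.
Undoing it on hwlksduj: shift back: h−3=e, w−3=t, l−3=i, k−3=h, s−3=p, d−3=a, u−3=r, j−3=g → etihparg; then reverse → graphite.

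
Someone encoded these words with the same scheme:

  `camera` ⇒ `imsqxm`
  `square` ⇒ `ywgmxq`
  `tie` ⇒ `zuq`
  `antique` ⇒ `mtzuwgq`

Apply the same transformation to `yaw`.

emc

The shift depends on letter class: consonant c→i is +6, but vowel a→m is +12. The rule splits by letter class: vowels +12, consonants +6.
For yaw: y(cons)+6=e, a(vowel)+12=m, w(cons)+6=c.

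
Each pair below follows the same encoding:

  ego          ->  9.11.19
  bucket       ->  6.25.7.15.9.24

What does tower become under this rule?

Letters become their 1-based position plus 4 (so a→5, b→6, …).
Applying it to tower: t=20→24, o=15→19, w=23→27, e=5→9, r=18→22.

24.19.27.9.22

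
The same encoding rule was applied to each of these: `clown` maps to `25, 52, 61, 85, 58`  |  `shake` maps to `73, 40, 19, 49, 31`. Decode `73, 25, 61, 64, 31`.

scope

c(#3)→25 and l(#12)→52: differences scale by 3, so n = 3·pos + 16. The formula is n = 3×(alphabet index, a=1) + 16.
Reversing it on 73, 25, 61, 64, 31: 73→(73−16)÷3=19=s, 25→(25−16)÷3=3=c, 61→(61−16)÷3=15=o, 64→(64−16)÷3=16=p, 31→(31−16)÷3=5=e.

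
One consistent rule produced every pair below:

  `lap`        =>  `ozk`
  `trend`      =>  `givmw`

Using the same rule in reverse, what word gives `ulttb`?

foggy

Each pair mirrors across the alphabet (l↔o, a↔z, p↔k): positions sum to 25. This is the alphabet-reversal cipher (Atbash): a becomes z, b becomes y, etc.
Undoing it on ulttb: u↔f, l↔o, t↔g, t↔g, b↔y.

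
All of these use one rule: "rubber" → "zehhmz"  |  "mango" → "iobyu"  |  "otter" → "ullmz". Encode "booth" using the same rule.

huulr

r(17)→z(25) and u(20)→e(4) fit y≡19x+14 (mod 26); the inverse of 19 mod 26 is 11. Treating letters as 0–25, the rule is x ↦ 19x + 14 (mod 26).
For booth: b(1)→19·1+14≡7=h; o(14)→19·14+14≡20=u; o(14)→19·14+14≡20=u; t(19)→19·19+14≡11=l; h(7)→19·7+14≡17=r (all mod 26).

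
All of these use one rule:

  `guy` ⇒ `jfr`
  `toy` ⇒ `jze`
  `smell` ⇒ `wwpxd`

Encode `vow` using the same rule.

hzg

The output letters match the input read backwards, each shifted +11: guy reversed is yug. Two steps: reverse the string, then apply a Caesar shift of +11.
For vow: reverse → wov; then shift: w+11=h, o+11=z, v+11=g.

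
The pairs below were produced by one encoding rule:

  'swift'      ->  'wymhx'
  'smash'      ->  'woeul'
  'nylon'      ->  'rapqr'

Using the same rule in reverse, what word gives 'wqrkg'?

Shifts by position in swift: pos 0: s→w (+4), pos 1: w→y (+2), pos 2: i→m (+4), pos 3: f→h (+2) — repeating every 2. It's a Vigenère-style cipher with numeric key [4,2]: position i shifts by key[i mod 2].
Reversing it on wqrkg: w−4=s, q−2=o, r−4=n, k−2=i, g−4=c.

sonic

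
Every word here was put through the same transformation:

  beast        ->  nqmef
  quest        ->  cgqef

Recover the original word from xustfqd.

Compare letters: b→n is +12, e→q is +12, a→m is +12 — a constant shift. It's a constant shift of +12 (ROT12).
Reversing it on xustfqd: x−12=l, u−12=i, s−12=g, t−12=h, f−12=t, q−12=e, d−12=r.

lighter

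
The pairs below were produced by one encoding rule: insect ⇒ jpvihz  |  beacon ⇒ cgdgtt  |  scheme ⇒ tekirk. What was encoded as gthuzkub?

In insect: i→j is +1, n→p is +2, s→v is +3, e→i is +4 — the shift increases by 1 each position. Each letter shifts forward by (position + 1), i.e. 1, 2, 3, … — the shift grows by one for each successive letter.
Reversing it on gthuzkub: g−1=f, t−2=r, h−3=e, u−4=q, z−5=u, k−6=e, u−7=n, b−8=t.

frequent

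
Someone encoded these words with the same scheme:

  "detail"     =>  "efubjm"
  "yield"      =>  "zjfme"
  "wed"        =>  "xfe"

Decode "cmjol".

blink

Compare letters: d→e is +1, e→f is +1, t→u is +1 — a constant shift. This is a Caesar cipher with shift 1.
Undoing it on cmjol: c−1=b, m−1=l, j−1=i, o−1=n, l−1=k.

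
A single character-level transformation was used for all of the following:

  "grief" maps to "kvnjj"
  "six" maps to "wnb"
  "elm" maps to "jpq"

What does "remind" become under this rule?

The shift depends on letter class: consonant g→k is +4, but vowel i→n is +5. Two shifts are in play — +5 for a/e/i/o/u, +4 for every other letter.
On remind: r(cons)+4=v, e(vowel)+5=j, m(cons)+4=q, i(vowel)+5=n, n(cons)+4=r, d(cons)+4=h.

vjqnrh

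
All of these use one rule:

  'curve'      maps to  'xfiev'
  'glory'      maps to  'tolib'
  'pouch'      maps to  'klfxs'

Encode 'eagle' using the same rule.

vztov

Each pair mirrors across the alphabet (c↔x, u↔f, r↔i): positions sum to 25. Letters are reflected about the middle of the alphabet (position → 25−position): Atbash.
Applying it to eagle: e↔v, a↔z, g↔t, l↔o, e↔v.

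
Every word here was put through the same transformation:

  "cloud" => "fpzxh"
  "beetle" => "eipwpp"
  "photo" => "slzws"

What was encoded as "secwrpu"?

partner

Shifts by position in cloud: pos 0: c→f (+3), pos 1: l→p (+4), pos 2: o→z (+11), pos 3: u→x (+3), pos 4: d→h (+4) — repeating every 3. A repeating key of period 3 is used — shifts +3, +4, +11 over and over.
Undoing it on secwrpu: s−3=p, e−4=a, c−11=r, w−3=t, r−4=n, p−11=e, u−3=r.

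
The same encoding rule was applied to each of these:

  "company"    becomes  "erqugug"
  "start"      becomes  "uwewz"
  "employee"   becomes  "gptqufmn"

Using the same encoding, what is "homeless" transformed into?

The shift increases by 1 at each position, starting from +2: 2, 3, 4, ….
On homeless: h+2=j, o+3=r, m+4=q, e+5=j, l+6=r, e+7=l, s+8=a, s+9=b.

jrqjrlab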